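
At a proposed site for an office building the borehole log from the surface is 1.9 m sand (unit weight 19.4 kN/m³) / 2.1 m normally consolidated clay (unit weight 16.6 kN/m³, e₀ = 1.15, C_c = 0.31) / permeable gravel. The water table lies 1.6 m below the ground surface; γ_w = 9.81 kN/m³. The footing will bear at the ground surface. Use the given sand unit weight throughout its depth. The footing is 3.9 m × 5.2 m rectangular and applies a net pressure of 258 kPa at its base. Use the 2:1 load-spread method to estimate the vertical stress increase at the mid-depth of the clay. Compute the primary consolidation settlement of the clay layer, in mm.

Mid-depth of clay below the ground surface: z = 1.9 + 2.1/2 = 2.95 m.
Total vertical stress at mid-clay: σ_v = 19.4×1.9 + 16.6×1.05 = 54.29 kPa.
Pore pressure: u = 9.81×(2.95 − 1.6) = 13.244 kPa.
Initial effective stress: σ'_0 = σ_v − u = 54.29 − 13.244 = 41.046 kPa.
Stress increase at mid-clay by the 2:1 spreading method:
Δσ = qBL/((B+z)(L+z)) = 258×3.9×5.2/((3.9+2.95)(5.2+2.95)) = 93.722 kPa
Final effective stress: σ'_f = σ'_0 + Δσ = 41.046 + 93.722 = 134.77 kPa.
Normally consolidated clay, so the full stress increment lies on the virgin compression line:
S_c = C_c·H/(1+e₀)·log₁₀(σ'_f/σ'_0) = 0.31×2.1/(1+1.15)×log₁₀(134.77/41.046)
    = 0.30279 × 0.51632 = 0.1563 m

S_c ≈ 156 mm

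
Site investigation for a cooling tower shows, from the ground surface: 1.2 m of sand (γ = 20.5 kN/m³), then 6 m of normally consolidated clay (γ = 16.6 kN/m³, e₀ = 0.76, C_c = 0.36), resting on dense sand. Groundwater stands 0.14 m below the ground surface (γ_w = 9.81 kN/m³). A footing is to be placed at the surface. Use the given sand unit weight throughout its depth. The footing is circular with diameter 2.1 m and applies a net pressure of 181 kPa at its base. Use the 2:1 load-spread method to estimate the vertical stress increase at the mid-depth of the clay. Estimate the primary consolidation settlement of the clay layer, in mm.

Mid-depth of clay below the ground surface: z = 1.2 + 6/2 = 4.2 m.
Total vertical stress at mid-clay: σ_v = 20.5×1.2 + 16.6×3 = 74.4 kPa.
Pore pressure: u = 9.81×(4.2 − 0.14) = 39.829 kPa.
Initial effective stress: σ'_0 = σ_v − u = 74.4 − 39.829 = 34.571 kPa.
Stress increase at mid-clay by the 2:1 spreading method:
Δσ ≈ qD²/(D+z)² = 181×2.1²/(2.1+4.2)² = 20.111 kPa
Final effective stress: σ'_f = σ'_0 + Δσ = 34.571 + 20.111 = 54.682 kPa.
Normally consolidated clay, so the full stress increment lies on the virgin compression line:
S_c = C_c·H/(1+e₀)·log₁₀(σ'_f/σ'_0) = 0.36×6/(1+0.76)×log₁₀(54.682/34.571)
    = 1.2273 × 0.19913 = 0.2444 m

S_c ≈ 244 mm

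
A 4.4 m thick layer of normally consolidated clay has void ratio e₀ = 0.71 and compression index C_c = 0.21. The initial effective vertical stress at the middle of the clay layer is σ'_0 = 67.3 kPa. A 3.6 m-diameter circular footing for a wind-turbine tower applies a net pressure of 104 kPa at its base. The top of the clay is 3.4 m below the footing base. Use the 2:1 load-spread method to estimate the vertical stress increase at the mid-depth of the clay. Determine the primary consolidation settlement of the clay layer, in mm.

S_c ≈ 49.8 mm

Mid-depth of clay below the footing base: z = 3.4 + 4.4/2 = 5.6 m.
Stress increase at mid-clay by the 2:1 spreading method:
Δσ ≈ qD²/(D+z)² = 104×3.6²/(3.6+5.6)² = 15.924 kPa
Final effective stress: σ'_f = σ'_0 + Δσ = 67.3 + 15.924 = 83.224 kPa.
Normally consolidated clay, so the full stress increment lies on the virgin compression line:
S_c = C_c·H/(1+e₀)·log₁₀(σ'_f/σ'_0) = 0.21×4.4/(1+0.71)×log₁₀(83.224/67.3)
    = 0.54035 × 0.092234 = 0.04984 m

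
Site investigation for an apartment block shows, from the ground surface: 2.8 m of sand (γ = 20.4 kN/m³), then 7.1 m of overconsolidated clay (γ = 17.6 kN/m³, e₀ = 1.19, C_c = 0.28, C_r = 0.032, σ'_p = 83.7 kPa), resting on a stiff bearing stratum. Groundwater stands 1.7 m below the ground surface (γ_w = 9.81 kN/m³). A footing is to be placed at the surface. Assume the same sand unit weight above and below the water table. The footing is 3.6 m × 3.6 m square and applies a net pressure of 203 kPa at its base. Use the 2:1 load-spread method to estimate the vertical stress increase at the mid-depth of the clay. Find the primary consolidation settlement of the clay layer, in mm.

S_c ≈ 77.9 mm

Mid-depth of clay below the ground surface: z = 2.8 + 7.1/2 = 6.35 m.
Total vertical stress at mid-clay: σ_v = 20.4×2.8 + 17.6×3.55 = 119.6 kPa.
Pore pressure: u = 9.81×(6.35 − 1.7) = 45.617 kPa.
Initial effective stress: σ'_0 = σ_v − u = 119.6 − 45.617 = 73.983 kPa.
Stress increase at mid-clay by the 2:1 spreading method:
Δσ = qBL/((B+z)(L+z)) = 203×3.6×3.6/((3.6+6.35)(3.6+6.35)) = 26.574 kPa
Final effective stress: σ'_f = 73.983 + 26.574 = 100.56 kPa.
σ'_f = 100.56 > σ'_p = 83.7 kPa, so the stress path crosses the preconsolidation pressure — recompression up to σ'_p, then virgin compression beyond:
S_c = H/(1+e₀)·[C_r·log₁₀(σ'_p/σ'_0) + C_c·log₁₀(σ'_f/σ'_p)]
    = 7.1/2.19 × [0.032×log₁₀(83.7/73.983) + 0.28×log₁₀(100.56/83.7)]
    = 3.242 × [0.001715 + 0.022316] = 0.07791 m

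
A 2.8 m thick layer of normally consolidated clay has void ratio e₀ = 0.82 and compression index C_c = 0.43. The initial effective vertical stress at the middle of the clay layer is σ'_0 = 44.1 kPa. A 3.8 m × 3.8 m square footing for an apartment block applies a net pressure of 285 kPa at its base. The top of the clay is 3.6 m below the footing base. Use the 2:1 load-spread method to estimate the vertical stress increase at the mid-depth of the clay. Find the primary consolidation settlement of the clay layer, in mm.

Mid-depth of clay below the footing base: z = 3.6 + 2.8/2 = 5 m.
Stress increase at mid-clay by the 2:1 spreading method:
Δσ = qBL/((B+z)(L+z)) = 285×3.8×3.8/((3.8+5)(3.8+5)) = 53.143 kPa
Final effective stress: σ'_f = σ'_0 + Δσ = 44.1 + 53.143 = 97.243 kPa.
Normally consolidated clay, so the full stress increment lies on the virgin compression line:
S_c = C_c·H/(1+e₀)·log₁₀(σ'_f/σ'_0) = 0.43×2.8/(1+0.82)×log₁₀(97.243/44.1)
    = 0.66154 × 0.34342 = 0.2272 m

S_c ≈ 227 mm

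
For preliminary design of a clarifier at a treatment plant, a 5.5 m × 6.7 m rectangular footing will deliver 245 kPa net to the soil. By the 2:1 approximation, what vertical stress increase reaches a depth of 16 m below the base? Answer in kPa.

Δσ_z ≈ 18.5 kPa

By the 2:1 method the load spreads at 1 horizontal : 2 vertical, so at depth z the loaded area has grown by z in each plan dimension:
Δσ = qBL/((B+z)(L+z)) = 245×5.5×6.7/((5.5+16)(6.7+16)) = 18.499 kPa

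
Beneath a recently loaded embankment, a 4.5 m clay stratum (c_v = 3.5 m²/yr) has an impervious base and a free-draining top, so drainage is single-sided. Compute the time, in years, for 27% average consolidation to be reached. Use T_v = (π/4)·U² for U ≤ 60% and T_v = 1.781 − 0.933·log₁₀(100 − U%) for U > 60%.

Drainage path length: H_d = H = 4.5 m (single drainage).
U ≤ 60%: T_v = (π/4)·U² = (π/4)×0.27² = 0.057256.
t = T_v·H_d²/c_v = 0.057256×4.5²/3.5 = 0.3313 years.

t ≈ 0.331 years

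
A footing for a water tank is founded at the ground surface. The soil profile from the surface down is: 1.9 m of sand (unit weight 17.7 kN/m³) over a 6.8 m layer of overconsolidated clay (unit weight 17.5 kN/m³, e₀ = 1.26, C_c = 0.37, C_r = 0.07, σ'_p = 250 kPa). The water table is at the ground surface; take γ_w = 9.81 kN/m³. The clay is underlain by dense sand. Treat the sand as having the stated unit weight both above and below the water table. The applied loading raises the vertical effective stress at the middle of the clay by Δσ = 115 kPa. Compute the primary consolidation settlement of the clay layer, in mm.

S_c ≈ 122 mm

Mid-depth of clay below the ground surface: z = 1.9 + 6.8/2 = 5.3 m.
Total vertical stress at mid-clay: σ_v = 17.7×1.9 + 17.5×3.4 = 93.13 kPa.
Pore pressure: u = 9.81×(5.3 − 0) = 51.993 kPa.
Initial effective stress: σ'_0 = σ_v − u = 93.13 − 51.993 = 41.137 kPa.
Final effective stress: σ'_f = 41.137 + 115 = 156.14 kPa.
σ'_f = 156.14 ≤ σ'_p = 250 kPa, so the clay remains overconsolidated and only the recompression index applies:
S_c = C_r·H/(1+e₀)·log₁₀(σ'_f/σ'_0) = 0.07×6.8/2.26×log₁₀(156.14/41.137)
    = 0.21062 × 0.57928 = 0.122 m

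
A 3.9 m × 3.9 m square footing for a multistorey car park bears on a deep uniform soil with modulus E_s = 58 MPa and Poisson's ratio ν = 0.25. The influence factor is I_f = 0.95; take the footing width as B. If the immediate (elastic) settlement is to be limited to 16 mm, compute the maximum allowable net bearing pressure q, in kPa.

q ≈ 267 kPa

E_s = 58 MPa = 58000 kPa.
S_e = q·B·(1−ν²)/E_s · I_f  ⇒  q = S_e·E_s / (B·(1−ν²)·I_f).
q = 0.016 × 58000 / (3.9 × 0.9375 × 0.95) = 267.2 kPa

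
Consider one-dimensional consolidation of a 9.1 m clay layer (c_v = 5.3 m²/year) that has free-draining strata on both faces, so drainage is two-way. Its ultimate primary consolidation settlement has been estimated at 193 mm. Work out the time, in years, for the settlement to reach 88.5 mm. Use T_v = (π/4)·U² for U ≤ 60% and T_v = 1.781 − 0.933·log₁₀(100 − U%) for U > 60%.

Drainage path length: H_d = H/2 = 4.55 m (double drainage).
U = S(t)/S_ult = 88.5/193 = 0.4585.
U ≤ 60%: T_v = (π/4)·U² = (π/4)×0.45855² = 0.16514.
t = T_v·H_d²/c_v = 0.16514×4.55²/5.3 = 0.6451 years.

t ≈ 0.645 years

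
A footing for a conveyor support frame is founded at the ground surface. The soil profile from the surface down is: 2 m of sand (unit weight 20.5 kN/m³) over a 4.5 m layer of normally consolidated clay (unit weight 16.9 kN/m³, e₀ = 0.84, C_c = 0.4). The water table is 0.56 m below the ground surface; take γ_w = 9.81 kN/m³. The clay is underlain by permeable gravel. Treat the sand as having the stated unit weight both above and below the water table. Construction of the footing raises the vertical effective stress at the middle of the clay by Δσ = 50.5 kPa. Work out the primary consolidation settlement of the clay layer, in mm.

Mid-depth of clay below the ground surface: z = 2 + 4.5/2 = 4.25 m.
Total vertical stress at mid-clay: σ_v = 20.5×2 + 16.9×2.25 = 79.025 kPa.
Pore pressure: u = 9.81×(4.25 − 0.56) = 36.199 kPa.
Initial effective stress: σ'_0 = σ_v − u = 79.025 − 36.199 = 42.826 kPa.
Final effective stress: σ'_f = σ'_0 + Δσ = 42.826 + 50.5 = 93.326 kPa.
Normally consolidated clay, so the full stress increment lies on the virgin compression line:
S_c = C_c·H/(1+e₀)·log₁₀(σ'_f/σ'_0) = 0.4×4.5/(1+0.84)×log₁₀(93.326/42.826)
    = 0.97826 × 0.3383 = 0.3309 m

S_c ≈ 331 mm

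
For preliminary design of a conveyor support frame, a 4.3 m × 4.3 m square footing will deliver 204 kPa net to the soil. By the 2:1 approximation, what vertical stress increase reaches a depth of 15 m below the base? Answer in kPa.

Δσ_z ≈ 10.1 kPa

By the 2:1 method the load spreads at 1 horizontal : 2 vertical, so at depth z the loaded area has grown by z in each plan dimension:
Δσ = qBL/((B+z)(L+z)) = 204×4.3×4.3/((4.3+15)(4.3+15)) = 10.126 kPa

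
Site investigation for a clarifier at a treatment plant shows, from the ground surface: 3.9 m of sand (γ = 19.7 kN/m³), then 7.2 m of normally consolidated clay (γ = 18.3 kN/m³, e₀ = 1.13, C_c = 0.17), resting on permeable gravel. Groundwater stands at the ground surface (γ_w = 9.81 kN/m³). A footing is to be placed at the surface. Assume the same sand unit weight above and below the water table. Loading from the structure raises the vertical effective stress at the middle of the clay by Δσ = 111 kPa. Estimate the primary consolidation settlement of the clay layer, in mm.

Mid-depth of clay below the ground surface: z = 3.9 + 7.2/2 = 7.5 m.
Total vertical stress at mid-clay: σ_v = 19.7×3.9 + 18.3×3.6 = 142.71 kPa.
Pore pressure: u = 9.81×(7.5 − 0) = 73.575 kPa.
Initial effective stress: σ'_0 = σ_v − u = 142.71 − 73.575 = 69.135 kPa.
Final effective stress: σ'_f = σ'_0 + Δσ = 69.135 + 111 = 180.13 kPa.
Normally consolidated clay, so the full stress increment lies on the virgin compression line:
S_c = C_c·H/(1+e₀)·log₁₀(σ'_f/σ'_0) = 0.17×7.2/(1+1.13)×log₁₀(180.13/69.135)
    = 0.57465 × 0.41589 = 0.239 m

S_c ≈ 239 mm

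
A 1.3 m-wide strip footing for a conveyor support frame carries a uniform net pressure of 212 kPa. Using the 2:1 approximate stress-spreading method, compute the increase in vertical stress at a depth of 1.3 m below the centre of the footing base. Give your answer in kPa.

Δσ_z ≈ 106 kPa

By the 2:1 method the load spreads at 1 horizontal : 2 vertical, so at depth z the loaded area has grown by z in each plan dimension:
Δσ = qB/(B+z) = 212×1.3/(1.3+1.3) = 106 kPa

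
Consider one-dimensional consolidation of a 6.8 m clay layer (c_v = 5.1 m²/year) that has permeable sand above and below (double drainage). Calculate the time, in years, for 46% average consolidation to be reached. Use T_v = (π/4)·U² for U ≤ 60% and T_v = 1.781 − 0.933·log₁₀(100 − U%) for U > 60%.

t ≈ 0.377 years

Drainage path length: H_d = H/2 = 3.4 m (double drainage).
U ≤ 60%: T_v = (π/4)·U² = (π/4)×0.46² = 0.16619.
t = T_v·H_d²/c_v = 0.16619×3.4²/5.1 = 0.3767 years.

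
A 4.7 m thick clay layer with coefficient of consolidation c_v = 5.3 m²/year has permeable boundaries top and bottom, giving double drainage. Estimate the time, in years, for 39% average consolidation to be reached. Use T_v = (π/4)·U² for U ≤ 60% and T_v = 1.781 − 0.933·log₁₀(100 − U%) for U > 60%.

t ≈ 0.124 years

Drainage path length: H_d = H/2 = 2.35 m (double drainage).
U ≤ 60%: T_v = (π/4)·U² = (π/4)×0.39² = 0.11946.
t = T_v·H_d²/c_v = 0.11946×2.35²/5.3 = 0.1245 years.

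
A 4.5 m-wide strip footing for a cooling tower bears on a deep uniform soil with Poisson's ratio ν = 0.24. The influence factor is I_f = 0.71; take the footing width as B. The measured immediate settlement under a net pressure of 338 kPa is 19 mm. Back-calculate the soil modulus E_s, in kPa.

E_s ≈ 53600 kPa

S_e = q·B·(1−ν²)/E_s · I_f  ⇒  E_s = q·B·(1−ν²)·I_f / S_e.
E_s = 338 × 4.5 × 0.9424 × 0.71 / 0.019 = 53560 kPa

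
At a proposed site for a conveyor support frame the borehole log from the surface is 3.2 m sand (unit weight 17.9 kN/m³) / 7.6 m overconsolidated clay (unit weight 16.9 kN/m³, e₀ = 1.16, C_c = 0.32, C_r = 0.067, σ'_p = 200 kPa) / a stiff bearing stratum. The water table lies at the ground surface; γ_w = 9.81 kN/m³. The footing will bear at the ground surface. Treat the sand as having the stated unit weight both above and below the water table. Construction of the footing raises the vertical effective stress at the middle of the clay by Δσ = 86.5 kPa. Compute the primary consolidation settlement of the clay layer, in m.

Mid-depth of clay below the ground surface: z = 3.2 + 7.6/2 = 7 m.
Total vertical stress at mid-clay: σ_v = 17.9×3.2 + 16.9×3.8 = 121.5 kPa.
Pore pressure: u = 9.81×(7 − 0) = 68.67 kPa.
Initial effective stress: σ'_0 = σ_v − u = 121.5 − 68.67 = 52.83 kPa.
Final effective stress: σ'_f = 52.83 + 86.5 = 139.33 kPa.
σ'_f = 139.33 ≤ σ'_p = 200 kPa, so the clay remains overconsolidated and only the recompression index applies:
S_c = C_r·H/(1+e₀)·log₁₀(σ'_f/σ'_0) = 0.067×7.6/2.16×log₁₀(139.33/52.83)
    = 0.23574 × 0.42116 = 0.09928 m

S_c ≈ 0.0993 m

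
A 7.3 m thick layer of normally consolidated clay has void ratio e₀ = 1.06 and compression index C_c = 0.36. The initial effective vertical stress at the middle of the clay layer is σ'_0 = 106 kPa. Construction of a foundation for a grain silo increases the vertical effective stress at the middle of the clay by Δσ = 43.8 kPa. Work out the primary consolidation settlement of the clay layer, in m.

S_c ≈ 0.192 m

Final effective stress: σ'_f = σ'_0 + Δσ = 106 + 43.8 = 149.8 kPa.
Normally consolidated clay, so the full stress increment lies on the virgin compression line:
S_c = C_c·H/(1+e₀)·log₁₀(σ'_f/σ'_0) = 0.36×7.3/(1+1.06)×log₁₀(149.8/106)
    = 1.2757 × 0.15021 = 0.1916 m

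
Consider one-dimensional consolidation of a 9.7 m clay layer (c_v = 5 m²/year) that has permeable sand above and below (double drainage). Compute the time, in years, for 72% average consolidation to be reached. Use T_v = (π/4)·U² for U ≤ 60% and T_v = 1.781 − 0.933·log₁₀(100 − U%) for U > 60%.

Drainage path length: H_d = H/2 = 4.85 m (double drainage).
U > 60%: T_v = 1.781 − 0.933·log₁₀(100 − 72) = 0.4308.
t = T_v·H_d²/c_v = 0.4308×4.85²/5 = 2.027 years.

t ≈ 2.03 years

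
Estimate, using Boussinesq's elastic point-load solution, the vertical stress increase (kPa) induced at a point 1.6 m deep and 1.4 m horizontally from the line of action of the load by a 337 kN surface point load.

Δσ_z ≈ 15.2 kPa

Boussinesq vertical stress below a point load on an elastic half-space:
Δσ_z = 3P/(2πz²) · [1 + (r/z)²]^(−5/2)
r/z = 1.4/1.6 = 0.875; [1+(r/z)²]^(−5/2) = 0.24141.
Δσ_z = 3×337/(2π×1.6²) × 0.24141 = 62.854 × 0.24141 = 15.17 kPa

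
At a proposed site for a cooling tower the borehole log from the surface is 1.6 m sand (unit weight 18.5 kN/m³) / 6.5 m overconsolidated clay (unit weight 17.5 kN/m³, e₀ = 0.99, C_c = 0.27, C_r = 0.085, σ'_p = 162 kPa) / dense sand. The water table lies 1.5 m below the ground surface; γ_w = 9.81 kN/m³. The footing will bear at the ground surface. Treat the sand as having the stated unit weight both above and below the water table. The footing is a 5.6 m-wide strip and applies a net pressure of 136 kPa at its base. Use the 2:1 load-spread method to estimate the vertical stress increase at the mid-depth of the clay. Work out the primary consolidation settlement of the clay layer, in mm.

S_c ≈ 104 mm

Mid-depth of clay below the ground surface: z = 1.6 + 6.5/2 = 4.85 m.
Total vertical stress at mid-clay: σ_v = 18.5×1.6 + 17.5×3.25 = 86.475 kPa.
Pore pressure: u = 9.81×(4.85 − 1.5) = 32.864 kPa.
Initial effective stress: σ'_0 = σ_v − u = 86.475 − 32.864 = 53.611 kPa.
Stress increase at mid-clay by the 2:1 spreading method:
Δσ = qB/(B+z) = 136×5.6/(5.6+4.85) = 72.88 kPa
Final effective stress: σ'_f = 53.611 + 72.88 = 126.49 kPa.
σ'_f = 126.49 ≤ σ'_p = 162 kPa, so the clay remains overconsolidated and only the recompression index applies:
S_c = C_r·H/(1+e₀)·log₁₀(σ'_f/σ'_0) = 0.085×6.5/1.99×log₁₀(126.49/53.611)
    = 0.27764 × 0.3728 = 0.1035 m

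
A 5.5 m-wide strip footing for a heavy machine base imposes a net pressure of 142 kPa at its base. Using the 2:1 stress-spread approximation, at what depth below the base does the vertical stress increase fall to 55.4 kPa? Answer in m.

z ≈ 8.6 m

2:1 spreading — at depth z the loaded area has grown by z in each plan dimension:
qB/(B+z) = Δσ_z ⇒ z = qB/Δσ_z − B = 142×5.5/55.4 − 5.5 = 8.597 m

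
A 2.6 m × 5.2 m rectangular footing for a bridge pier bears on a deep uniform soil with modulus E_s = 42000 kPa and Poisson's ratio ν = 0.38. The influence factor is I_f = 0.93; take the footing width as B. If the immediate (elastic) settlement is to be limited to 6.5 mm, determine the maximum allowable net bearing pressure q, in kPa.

q ≈ 132 kPa

S_e = q·B·(1−ν²)/E_s · I_f  ⇒  q = S_e·E_s / (B·(1−ν²)·I_f).
q = 0.0065 × 42000 / (2.6 × 0.8556 × 0.93) = 132 kPa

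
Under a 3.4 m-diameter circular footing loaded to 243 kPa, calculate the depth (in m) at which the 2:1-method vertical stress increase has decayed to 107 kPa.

z ≈ 1.72 m

2:1 spreading — at depth z the loaded area has grown by z in each plan dimension:
qD²/(D+z)² = Δσ_z ⇒ z = D(√(q/Δσ_z) − 1) = 3.4×(√(243/107) − 1) = 1.724 m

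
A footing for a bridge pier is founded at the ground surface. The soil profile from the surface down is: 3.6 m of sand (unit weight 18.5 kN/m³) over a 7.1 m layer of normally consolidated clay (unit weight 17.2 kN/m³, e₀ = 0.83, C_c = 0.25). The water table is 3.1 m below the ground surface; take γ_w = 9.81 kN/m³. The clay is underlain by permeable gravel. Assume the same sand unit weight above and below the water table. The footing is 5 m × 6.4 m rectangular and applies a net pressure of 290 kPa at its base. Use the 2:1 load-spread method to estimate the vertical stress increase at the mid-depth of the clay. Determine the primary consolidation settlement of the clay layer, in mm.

S_c ≈ 209 mm

Mid-depth of clay below the ground surface: z = 3.6 + 7.1/2 = 7.15 m.
Total vertical stress at mid-clay: σ_v = 18.5×3.6 + 17.2×3.55 = 127.66 kPa.
Pore pressure: u = 9.81×(7.15 − 3.1) = 39.73 kPa.
Initial effective stress: σ'_0 = σ_v − u = 127.66 − 39.73 = 87.93 kPa.
Stress increase at mid-clay by the 2:1 spreading method:
Δσ = qBL/((B+z)(L+z)) = 290×5×6.4/((5+7.15)(6.4+7.15)) = 56.368 kPa
Final effective stress: σ'_f = σ'_0 + Δσ = 87.93 + 56.368 = 144.3 kPa.
Normally consolidated clay, so the full stress increment lies on the virgin compression line:
S_c = C_c·H/(1+e₀)·log₁₀(σ'_f/σ'_0) = 0.25×7.1/(1+0.83)×log₁₀(144.3/87.93)
    = 0.96995 × 0.21513 = 0.2087 m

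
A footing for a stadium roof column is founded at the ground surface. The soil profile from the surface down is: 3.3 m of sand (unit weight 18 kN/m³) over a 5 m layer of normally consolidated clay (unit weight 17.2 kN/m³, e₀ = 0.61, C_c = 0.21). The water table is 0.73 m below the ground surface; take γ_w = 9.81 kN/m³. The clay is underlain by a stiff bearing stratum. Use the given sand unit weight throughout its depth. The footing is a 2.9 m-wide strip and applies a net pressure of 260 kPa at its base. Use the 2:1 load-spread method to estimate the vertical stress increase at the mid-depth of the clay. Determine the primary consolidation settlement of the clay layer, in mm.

S_c ≈ 276 mm

Mid-depth of clay below the ground surface: z = 3.3 + 5/2 = 5.8 m.
Total vertical stress at mid-clay: σ_v = 18×3.3 + 17.2×2.5 = 102.4 kPa.
Pore pressure: u = 9.81×(5.8 − 0.73) = 49.737 kPa.
Initial effective stress: σ'_0 = σ_v − u = 102.4 − 49.737 = 52.663 kPa.
Stress increase at mid-clay by the 2:1 spreading method:
Δσ = qB/(B+z) = 260×2.9/(2.9+5.8) = 86.667 kPa
Final effective stress: σ'_f = σ'_0 + Δσ = 52.663 + 86.667 = 139.33 kPa.
Normally consolidated clay, so the full stress increment lies on the virgin compression line:
S_c = C_c·H/(1+e₀)·log₁₀(σ'_f/σ'_0) = 0.21×5/(1+0.61)×log₁₀(139.33/52.663)
    = 0.65217 × 0.42254 = 0.2756 m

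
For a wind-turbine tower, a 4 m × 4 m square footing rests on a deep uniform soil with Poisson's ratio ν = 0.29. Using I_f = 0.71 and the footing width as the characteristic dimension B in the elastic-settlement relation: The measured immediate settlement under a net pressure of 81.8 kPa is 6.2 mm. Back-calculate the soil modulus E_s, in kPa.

E_s ≈ 34300 kPa

S_e = q·B·(1−ν²)/E_s · I_f  ⇒  E_s = q·B·(1−ν²)·I_f / S_e.
E_s = 81.8 × 4 × 0.9159 × 0.71 / 0.0062 = 34320 kPa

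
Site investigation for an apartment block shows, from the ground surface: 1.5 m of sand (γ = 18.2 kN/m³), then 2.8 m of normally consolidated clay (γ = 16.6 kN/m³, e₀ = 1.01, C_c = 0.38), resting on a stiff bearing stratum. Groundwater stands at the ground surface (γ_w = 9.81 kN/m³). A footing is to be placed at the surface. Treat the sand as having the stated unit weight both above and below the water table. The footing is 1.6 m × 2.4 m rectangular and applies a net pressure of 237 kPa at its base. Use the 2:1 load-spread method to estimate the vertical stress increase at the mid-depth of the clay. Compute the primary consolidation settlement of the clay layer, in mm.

Mid-depth of clay below the ground surface: z = 1.5 + 2.8/2 = 2.9 m.
Total vertical stress at mid-clay: σ_v = 18.2×1.5 + 16.6×1.4 = 50.54 kPa.
Pore pressure: u = 9.81×(2.9 − 0) = 28.449 kPa.
Initial effective stress: σ'_0 = σ_v − u = 50.54 − 28.449 = 22.091 kPa.
Stress increase at mid-clay by the 2:1 spreading method:
Δσ = qBL/((B+z)(L+z)) = 237×1.6×2.4/((1.6+2.9)(2.4+2.9)) = 38.158 kPa
Final effective stress: σ'_f = σ'_0 + Δσ = 22.091 + 38.158 = 60.249 kPa.
Normally consolidated clay, so the full stress increment lies on the virgin compression line:
S_c = C_c·H/(1+e₀)·log₁₀(σ'_f/σ'_0) = 0.38×2.8/(1+1.01)×log₁₀(60.249/22.091)
    = 0.52935 × 0.43573 = 0.2307 m

S_c ≈ 231 mm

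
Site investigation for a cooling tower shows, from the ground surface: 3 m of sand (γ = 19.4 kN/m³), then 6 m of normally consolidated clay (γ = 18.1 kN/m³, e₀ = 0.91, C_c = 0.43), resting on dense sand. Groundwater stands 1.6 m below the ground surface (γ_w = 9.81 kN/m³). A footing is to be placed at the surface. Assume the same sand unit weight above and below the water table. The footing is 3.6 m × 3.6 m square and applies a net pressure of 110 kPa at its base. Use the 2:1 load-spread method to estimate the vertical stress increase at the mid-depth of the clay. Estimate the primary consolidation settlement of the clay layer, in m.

Mid-depth of clay below the ground surface: z = 3 + 6/2 = 6 m.
Total vertical stress at mid-clay: σ_v = 19.4×3 + 18.1×3 = 112.5 kPa.
Pore pressure: u = 9.81×(6 − 1.6) = 43.164 kPa.
Initial effective stress: σ'_0 = σ_v − u = 112.5 − 43.164 = 69.336 kPa.
Stress increase at mid-clay by the 2:1 spreading method:
Δσ = qBL/((B+z)(L+z)) = 110×3.6×3.6/((3.6+6)(3.6+6)) = 15.469 kPa
Final effective stress: σ'_f = σ'_0 + Δσ = 69.336 + 15.469 = 84.805 kPa.
Normally consolidated clay, so the full stress increment lies on the virgin compression line:
S_c = C_c·H/(1+e₀)·log₁₀(σ'_f/σ'_0) = 0.43×6/(1+0.91)×log₁₀(84.805/69.336)
    = 1.3508 × 0.087463 = 0.1181 m

S_c ≈ 0.118 m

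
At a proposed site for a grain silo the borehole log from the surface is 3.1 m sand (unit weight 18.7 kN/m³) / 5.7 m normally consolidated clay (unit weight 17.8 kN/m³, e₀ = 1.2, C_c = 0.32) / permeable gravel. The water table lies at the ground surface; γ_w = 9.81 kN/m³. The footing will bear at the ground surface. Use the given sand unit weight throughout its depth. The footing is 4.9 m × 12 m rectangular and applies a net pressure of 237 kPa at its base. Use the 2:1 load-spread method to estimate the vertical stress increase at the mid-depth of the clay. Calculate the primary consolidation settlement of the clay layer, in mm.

S_c ≈ 318 mm

Mid-depth of clay below the ground surface: z = 3.1 + 5.7/2 = 5.95 m.
Total vertical stress at mid-clay: σ_v = 18.7×3.1 + 17.8×2.85 = 108.7 kPa.
Pore pressure: u = 9.81×(5.95 − 0) = 58.37 kPa.
Initial effective stress: σ'_0 = σ_v − u = 108.7 − 58.37 = 50.33 kPa.
Stress increase at mid-clay by the 2:1 spreading method:
Δσ = qBL/((B+z)(L+z)) = 237×4.9×12/((4.9+5.95)(12+5.95)) = 71.554 kPa
Final effective stress: σ'_f = σ'_0 + Δσ = 50.33 + 71.554 = 121.88 kPa.
Normally consolidated clay, so the full stress increment lies on the virgin compression line:
S_c = C_c·H/(1+e₀)·log₁₀(σ'_f/σ'_0) = 0.32×5.7/(1+1.2)×log₁₀(121.88/50.33)
    = 0.82909 × 0.38411 = 0.3185 m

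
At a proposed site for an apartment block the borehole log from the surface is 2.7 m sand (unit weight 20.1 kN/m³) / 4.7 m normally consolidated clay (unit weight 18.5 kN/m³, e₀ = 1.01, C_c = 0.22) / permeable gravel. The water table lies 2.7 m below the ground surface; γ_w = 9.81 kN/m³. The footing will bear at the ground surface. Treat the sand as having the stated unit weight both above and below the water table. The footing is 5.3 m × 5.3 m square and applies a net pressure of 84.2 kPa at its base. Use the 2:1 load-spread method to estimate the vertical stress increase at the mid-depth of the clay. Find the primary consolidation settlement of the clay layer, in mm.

S_c ≈ 57.9 mm

Mid-depth of clay below the ground surface: z = 2.7 + 4.7/2 = 5.05 m.
Total vertical stress at mid-clay: σ_v = 20.1×2.7 + 18.5×2.35 = 97.745 kPa.
Pore pressure: u = 9.81×(5.05 − 2.7) = 23.054 kPa.
Initial effective stress: σ'_0 = σ_v − u = 97.745 − 23.054 = 74.691 kPa.
Stress increase at mid-clay by the 2:1 spreading method:
Δσ = qBL/((B+z)(L+z)) = 84.2×5.3×5.3/((5.3+5.05)(5.3+5.05)) = 22.079 kPa
Final effective stress: σ'_f = σ'_0 + Δσ = 74.691 + 22.079 = 96.77 kPa.
Normally consolidated clay, so the full stress increment lies on the virgin compression line:
S_c = C_c·H/(1+e₀)·log₁₀(σ'_f/σ'_0) = 0.22×4.7/(1+1.01)×log₁₀(96.77/74.691)
    = 0.51443 × 0.11247 = 0.05786 m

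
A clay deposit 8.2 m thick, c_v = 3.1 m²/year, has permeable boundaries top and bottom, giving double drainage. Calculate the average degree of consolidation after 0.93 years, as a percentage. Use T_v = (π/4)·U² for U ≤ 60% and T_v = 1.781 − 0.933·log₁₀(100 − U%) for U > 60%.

Drainage path length: H_d = H/2 = 4.1 m (double drainage).
T_v = c_v·t/H_d² = 3.1×0.93/4.1² = 0.17151.
T_v = 0.17151 corresponds to the U ≤ 60% branch:
U = √(4T_v/π) = 0.4673

U ≈ 46.7 %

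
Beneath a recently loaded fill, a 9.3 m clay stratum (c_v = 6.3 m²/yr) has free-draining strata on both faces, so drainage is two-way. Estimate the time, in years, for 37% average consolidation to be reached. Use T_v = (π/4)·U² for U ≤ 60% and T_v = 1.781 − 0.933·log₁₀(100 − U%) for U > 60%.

Drainage path length: H_d = H/2 = 4.65 m (double drainage).
U ≤ 60%: T_v = (π/4)·U² = (π/4)×0.37² = 0.10752.
t = T_v·H_d²/c_v = 0.10752×4.65²/6.3 = 0.369 years.

t ≈ 0.369 years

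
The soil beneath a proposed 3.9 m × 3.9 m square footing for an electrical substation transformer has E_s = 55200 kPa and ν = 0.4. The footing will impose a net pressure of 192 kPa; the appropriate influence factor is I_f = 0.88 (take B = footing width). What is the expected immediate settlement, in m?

S_e ≈ 0.01 m

Immediate (elastic) settlement: S_e = q·B·(1−ν²)/E_s · I_f.
S_e = 192 × 3.9 × (1 − 0.4²) / 55200 × 0.88
    = 192 × 3.9 × 0.84 / 55200 × 0.88
    = 0.01003 m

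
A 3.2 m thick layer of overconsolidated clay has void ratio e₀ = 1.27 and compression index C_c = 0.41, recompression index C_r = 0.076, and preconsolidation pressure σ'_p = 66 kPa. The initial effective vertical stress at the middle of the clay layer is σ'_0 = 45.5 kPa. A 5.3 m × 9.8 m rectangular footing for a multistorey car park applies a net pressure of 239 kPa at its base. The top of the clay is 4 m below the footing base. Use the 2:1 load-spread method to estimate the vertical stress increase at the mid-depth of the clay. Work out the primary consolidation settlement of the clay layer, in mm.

S_c ≈ 166 mm

Mid-depth of clay below the footing base: z = 4 + 3.2/2 = 5.6 m.
Stress increase at mid-clay by the 2:1 spreading method:
Δσ = qBL/((B+z)(L+z)) = 239×5.3×9.8/((5.3+5.6)(9.8+5.6)) = 73.952 kPa
Final effective stress: σ'_f = 45.5 + 73.952 = 119.45 kPa.
σ'_f = 119.45 > σ'_p = 66 kPa, so the stress path crosses the preconsolidation pressure — recompression up to σ'_p, then virgin compression beyond:
S_c = H/(1+e₀)·[C_r·log₁₀(σ'_p/σ'_0) + C_c·log₁₀(σ'_f/σ'_p)]
    = 3.2/2.27 × [0.076×log₁₀(66/45.5) + 0.41×log₁₀(119.45/66)]
    = 1.4097 × [0.012276 + 0.10563] = 0.1662 m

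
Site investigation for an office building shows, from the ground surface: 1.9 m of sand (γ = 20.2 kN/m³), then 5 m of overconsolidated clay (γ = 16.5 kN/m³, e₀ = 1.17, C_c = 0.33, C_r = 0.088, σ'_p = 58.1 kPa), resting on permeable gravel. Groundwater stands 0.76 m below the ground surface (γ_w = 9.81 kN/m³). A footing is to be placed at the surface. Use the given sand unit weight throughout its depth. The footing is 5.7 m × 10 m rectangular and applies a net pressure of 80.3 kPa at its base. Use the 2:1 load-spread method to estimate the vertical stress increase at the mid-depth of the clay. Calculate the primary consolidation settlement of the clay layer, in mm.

Mid-depth of clay below the ground surface: z = 1.9 + 5/2 = 4.4 m.
Total vertical stress at mid-clay: σ_v = 20.2×1.9 + 16.5×2.5 = 79.63 kPa.
Pore pressure: u = 9.81×(4.4 − 0.76) = 35.708 kPa.
Initial effective stress: σ'_0 = σ_v − u = 79.63 − 35.708 = 43.922 kPa.
Stress increase at mid-clay by the 2:1 spreading method:
Δσ = qBL/((B+z)(L+z)) = 80.3×5.7×10/((5.7+4.4)(10+4.4)) = 31.471 kPa
Final effective stress: σ'_f = 43.922 + 31.471 = 75.393 kPa.
σ'_f = 75.393 > σ'_p = 58.1 kPa, so the stress path crosses the preconsolidation pressure — recompression up to σ'_p, then virgin compression beyond:
S_c = H/(1+e₀)·[C_r·log₁₀(σ'_p/σ'_0) + C_c·log₁₀(σ'_f/σ'_p)]
    = 5/2.17 × [0.088×log₁₀(58.1/43.922) + 0.33×log₁₀(75.393/58.1)]
    = 2.3041 × [0.010691 + 0.037341] = 0.1107 m

S_c ≈ 111 mm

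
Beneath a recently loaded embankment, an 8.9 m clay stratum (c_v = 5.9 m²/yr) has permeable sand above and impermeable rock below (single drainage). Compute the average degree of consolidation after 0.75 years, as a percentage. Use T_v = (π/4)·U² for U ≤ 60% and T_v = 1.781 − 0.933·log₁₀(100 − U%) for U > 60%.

U ≈ 26.7 %

Drainage path length: H_d = H = 8.9 m (single drainage).
T_v = c_v·t/H_d² = 5.9×0.75/8.9² = 0.055864.
T_v = 0.055864 corresponds to the U ≤ 60% branch:
U = √(4T_v/π) = 0.2667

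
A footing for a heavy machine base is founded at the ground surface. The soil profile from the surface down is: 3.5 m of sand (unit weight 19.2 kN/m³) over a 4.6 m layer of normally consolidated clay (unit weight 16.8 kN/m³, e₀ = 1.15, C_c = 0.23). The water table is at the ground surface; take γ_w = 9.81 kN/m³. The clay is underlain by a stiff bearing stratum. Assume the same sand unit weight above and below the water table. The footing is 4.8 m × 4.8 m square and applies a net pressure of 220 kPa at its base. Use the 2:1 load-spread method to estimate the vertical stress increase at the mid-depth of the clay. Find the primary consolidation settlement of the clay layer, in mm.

Mid-depth of clay below the ground surface: z = 3.5 + 4.6/2 = 5.8 m.
Total vertical stress at mid-clay: σ_v = 19.2×3.5 + 16.8×2.3 = 105.84 kPa.
Pore pressure: u = 9.81×(5.8 − 0) = 56.898 kPa.
Initial effective stress: σ'_0 = σ_v − u = 105.84 − 56.898 = 48.942 kPa.
Stress increase at mid-clay by the 2:1 spreading method:
Δσ = qBL/((B+z)(L+z)) = 220×4.8×4.8/((4.8+5.8)(4.8+5.8)) = 45.112 kPa
Final effective stress: σ'_f = σ'_0 + Δσ = 48.942 + 45.112 = 94.054 kPa.
Normally consolidated clay, so the full stress increment lies on the virgin compression line:
S_c = C_c·H/(1+e₀)·log₁₀(σ'_f/σ'_0) = 0.23×4.6/(1+1.15)×log₁₀(94.054/48.942)
    = 0.49209 × 0.2837 = 0.1396 m

S_c ≈ 140 mm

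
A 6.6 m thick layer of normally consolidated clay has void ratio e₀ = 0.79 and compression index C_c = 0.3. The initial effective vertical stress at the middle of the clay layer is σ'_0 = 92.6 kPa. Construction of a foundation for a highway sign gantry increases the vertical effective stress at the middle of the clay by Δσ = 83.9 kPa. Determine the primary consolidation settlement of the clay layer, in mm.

Final effective stress: σ'_f = σ'_0 + Δσ = 92.6 + 83.9 = 176.5 kPa.
Normally consolidated clay, so the full stress increment lies on the virgin compression line:
S_c = C_c·H/(1+e₀)·log₁₀(σ'_f/σ'_0) = 0.3×6.6/(1+0.79)×log₁₀(176.5/92.6)
    = 1.1061 × 0.28013 = 0.3099 m

S_c ≈ 310 mm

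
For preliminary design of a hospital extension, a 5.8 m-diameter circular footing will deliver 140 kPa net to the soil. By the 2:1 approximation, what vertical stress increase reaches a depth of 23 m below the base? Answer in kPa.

By the 2:1 method the load spreads at 1 horizontal : 2 vertical, so at depth z the loaded area has grown by z in each plan dimension:
Δσ ≈ qD²/(D+z)² = 140×5.8²/(5.8+23)² = 5.678 kPa

Δσ_z ≈ 5.68 kPa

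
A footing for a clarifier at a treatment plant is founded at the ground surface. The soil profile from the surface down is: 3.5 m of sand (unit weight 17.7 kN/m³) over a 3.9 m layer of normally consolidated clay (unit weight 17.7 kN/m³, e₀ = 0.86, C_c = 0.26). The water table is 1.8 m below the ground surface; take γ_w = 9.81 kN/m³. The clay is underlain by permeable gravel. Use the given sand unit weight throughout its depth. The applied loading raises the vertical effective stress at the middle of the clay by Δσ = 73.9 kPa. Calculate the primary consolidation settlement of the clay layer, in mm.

S_c ≈ 189 mm

Mid-depth of clay below the ground surface: z = 3.5 + 3.9/2 = 5.45 m.
Total vertical stress at mid-clay: σ_v = 17.7×3.5 + 17.7×1.95 = 96.465 kPa.
Pore pressure: u = 9.81×(5.45 − 1.8) = 35.806 kPa.
Initial effective stress: σ'_0 = σ_v − u = 96.465 − 35.806 = 60.659 kPa.
Final effective stress: σ'_f = σ'_0 + Δσ = 60.659 + 73.9 = 134.56 kPa.
Normally consolidated clay, so the full stress increment lies on the virgin compression line:
S_c = C_c·H/(1+e₀)·log₁₀(σ'_f/σ'_0) = 0.26×3.9/(1+0.86)×log₁₀(134.56/60.659)
    = 0.54516 × 0.34602 = 0.1886 m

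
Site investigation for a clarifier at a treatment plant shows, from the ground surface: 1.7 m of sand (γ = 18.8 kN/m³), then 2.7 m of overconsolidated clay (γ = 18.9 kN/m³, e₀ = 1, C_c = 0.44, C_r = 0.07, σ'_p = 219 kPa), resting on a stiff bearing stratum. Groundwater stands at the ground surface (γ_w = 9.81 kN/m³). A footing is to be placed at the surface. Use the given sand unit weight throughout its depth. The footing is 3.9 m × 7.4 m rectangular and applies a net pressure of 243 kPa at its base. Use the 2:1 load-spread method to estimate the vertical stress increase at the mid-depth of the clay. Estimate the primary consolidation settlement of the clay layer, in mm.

S_c ≈ 61.8 mm

Mid-depth of clay below the ground surface: z = 1.7 + 2.7/2 = 3.05 m.
Total vertical stress at mid-clay: σ_v = 18.8×1.7 + 18.9×1.35 = 57.475 kPa.
Pore pressure: u = 9.81×(3.05 − 0) = 29.921 kPa.
Initial effective stress: σ'_0 = σ_v − u = 57.475 − 29.921 = 27.554 kPa.
Stress increase at mid-clay by the 2:1 spreading method:
Δσ = qBL/((B+z)(L+z)) = 243×3.9×7.4/((3.9+3.05)(7.4+3.05)) = 96.561 kPa
Final effective stress: σ'_f = 27.554 + 96.561 = 124.12 kPa.
σ'_f = 124.12 ≤ σ'_p = 219 kPa, so the clay remains overconsolidated and only the recompression index applies:
S_c = C_r·H/(1+e₀)·log₁₀(σ'_f/σ'_0) = 0.07×2.7/2×log₁₀(124.12/27.554)
    = 0.0945 × 0.65366 = 0.06177 m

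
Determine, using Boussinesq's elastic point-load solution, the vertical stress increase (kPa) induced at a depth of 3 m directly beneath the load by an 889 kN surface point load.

Boussinesq vertical stress below a point load on an elastic half-space:
Δσ_z = 3P/(2πz²) · [1 + (r/z)²]^(−5/2)
r/z = 0/3 = 0; [1+(r/z)²]^(−5/2) = 1.
Δσ_z = 3×889/(2π×3²) × 1 = 47.163 × 1 = 47.16 kPa

Δσ_z ≈ 47.2 kPa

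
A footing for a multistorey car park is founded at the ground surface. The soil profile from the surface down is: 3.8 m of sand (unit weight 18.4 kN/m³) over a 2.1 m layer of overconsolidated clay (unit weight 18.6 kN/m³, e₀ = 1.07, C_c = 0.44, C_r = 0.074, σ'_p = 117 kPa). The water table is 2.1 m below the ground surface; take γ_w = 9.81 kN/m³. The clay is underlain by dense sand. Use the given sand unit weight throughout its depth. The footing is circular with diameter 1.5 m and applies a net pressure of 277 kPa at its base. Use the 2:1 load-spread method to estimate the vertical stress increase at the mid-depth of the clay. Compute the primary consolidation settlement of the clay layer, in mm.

Mid-depth of clay below the ground surface: z = 3.8 + 2.1/2 = 4.85 m.
Total vertical stress at mid-clay: σ_v = 18.4×3.8 + 18.6×1.05 = 89.45 kPa.
Pore pressure: u = 9.81×(4.85 − 2.1) = 26.978 kPa.
Initial effective stress: σ'_0 = σ_v − u = 89.45 − 26.978 = 62.472 kPa.
Stress increase at mid-clay by the 2:1 spreading method:
Δσ ≈ qD²/(D+z)² = 277×1.5²/(1.5+4.85)² = 15.457 kPa
Final effective stress: σ'_f = 62.472 + 15.457 = 77.929 kPa.
σ'_f = 77.929 ≤ σ'_p = 117 kPa, so the clay remains overconsolidated and only the recompression index applies:
S_c = C_r·H/(1+e₀)·log₁₀(σ'_f/σ'_0) = 0.074×2.1/2.07×log₁₀(77.929/62.472)
    = 0.075073 × 0.096014 = 0.007208 m

S_c ≈ 7.21 mm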